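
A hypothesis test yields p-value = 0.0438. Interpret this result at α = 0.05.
Since p = 0.0438 < α = 0.05, reject H₀.
There is sufficient evidence to reject the null hypothesis; the result is statistically significant at the 0.05 level.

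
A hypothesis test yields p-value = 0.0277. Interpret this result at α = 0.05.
Since p = 0.0277 < α = 0.05, reject H₀.
There is sufficient evidence to reject the null hypothesis; the result is statistically significant at the 0.05 level.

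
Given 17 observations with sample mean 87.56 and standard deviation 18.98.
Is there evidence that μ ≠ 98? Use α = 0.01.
One-sample t-test:
H₀: μ = 98
H₁: μ ≠ 98
df = n - 1 = 16
t = (x̄ - μ₀) / (s/√n) = (87.56 - 98) / (18.98/√17) = -2.268
p-value = 0.0375

Since p-value > α = 0.01, we fail to reject H₀.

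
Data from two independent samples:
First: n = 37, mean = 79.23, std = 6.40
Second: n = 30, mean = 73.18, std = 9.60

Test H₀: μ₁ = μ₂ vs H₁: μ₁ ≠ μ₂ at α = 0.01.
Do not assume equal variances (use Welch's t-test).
Welch's two-sample t-test:
H₀: μ₁ = μ₂
H₁: μ₁ ≠ μ₂
s₁²/n₁ = 6.40²/37 = 1.1070,  s₂²/n₂ = 9.60²/30 = 3.0720
SE = √(s₁²/n₁ + s₂²/n₂) = √(1.1070 + 3.0720) = 2.0443
df (Welch-Satterthwaite) = (s₁²/n₁ + s₂²/n₂)² / [(s₁²/n₁)²/(n₁-1) + (s₂²/n₂)²/(n₂-1)] ≈ 48.58
t = (x̄₁ - x̄₂) / SE = (79.23 - 73.18) / 2.0443 = 6.05 / 2.0443 = 2.959
p-value = 0.0048

Since p-value < α = 0.01, we reject H₀.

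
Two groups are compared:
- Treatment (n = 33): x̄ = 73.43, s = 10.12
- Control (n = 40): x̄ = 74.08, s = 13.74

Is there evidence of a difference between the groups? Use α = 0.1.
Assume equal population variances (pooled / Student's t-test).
Student's two-sample t-test (equal variances):
H₀: μ₁ = μ₂
H₁: μ₁ ≠ μ₂
df = n₁ + n₂ - 2 = 71
Pooled variance s_p² = [(n₁-1)s₁² + (n₂-1)s₂²] / (n₁ + n₂ - 2) = [(32)(10.12²) + (39)(13.74²)] / 71 = 149.8588
SE = √(s_p²(1/n₁ + 1/n₂)) = √(149.8588 × (1/33 + 1/40)) = 2.8788
t = (x̄₁ - x̄₂) / SE = (73.43 - 74.08) / 2.8788 = -0.65 / 2.8788 = -0.226
p-value = 0.8220

Since p-value > α = 0.1, we fail to reject H₀.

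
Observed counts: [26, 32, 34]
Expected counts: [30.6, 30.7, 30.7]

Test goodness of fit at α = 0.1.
Chi-square goodness of fit test:
H₀: observed counts match expected distribution
H₁: observed counts differ from expected distribution
df = k - 1 = 2
χ² = Σ(O - E)²/E
   = (26 - 30.6)²/30.6 + (32 - 30.7)²/30.7 + (34 - 30.7)²/30.7
   = 0.692 + 0.055 + 0.355
   = 1.10
p-value = 0.5766

Since p-value > α = 0.1, we fail to reject H₀.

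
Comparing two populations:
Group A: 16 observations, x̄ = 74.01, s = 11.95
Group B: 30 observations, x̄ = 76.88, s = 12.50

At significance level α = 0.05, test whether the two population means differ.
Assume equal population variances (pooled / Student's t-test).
Student's two-sample t-test (equal variances):
H₀: μ₁ = μ₂
H₁: μ₁ ≠ μ₂
df = n₁ + n₂ - 2 = 44
Pooled variance s_p² = [(n₁-1)s₁² + (n₂-1)s₂²] / (n₁ + n₂ - 2) = [(15)(11.95²) + (29)(12.50²)] / 44 = 151.6656
SE = √(s_p²(1/n₁ + 1/n₂)) = √(151.6656 × (1/16 + 1/30)) = 3.8124
t = (x̄₁ - x̄₂) / SE = (74.01 - 76.88) / 3.8124 = -2.87 / 3.8124 = -0.753
p-value = 0.4556

Since p-value > α = 0.05, we fail to reject H₀.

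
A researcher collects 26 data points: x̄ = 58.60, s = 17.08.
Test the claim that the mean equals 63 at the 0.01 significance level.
One-sample t-test:
H₀: μ = 63
H₁: μ ≠ 63
df = n - 1 = 25
t = (x̄ - μ₀) / (s/√n) = (58.60 - 63) / (17.08/√26) = -1.314
p-value = 0.2009

Since p-value > α = 0.01, we fail to reject H₀.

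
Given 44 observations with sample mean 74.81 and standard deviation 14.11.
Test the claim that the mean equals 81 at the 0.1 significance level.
One-sample t-test:
H₀: μ = 81
H₁: μ ≠ 81
df = n - 1 = 43
t = (x̄ - μ₀) / (s/√n) = (74.81 - 81) / (14.11/√44) = -2.910
p-value = 0.0057

Since p-value < α = 0.1, we reject H₀.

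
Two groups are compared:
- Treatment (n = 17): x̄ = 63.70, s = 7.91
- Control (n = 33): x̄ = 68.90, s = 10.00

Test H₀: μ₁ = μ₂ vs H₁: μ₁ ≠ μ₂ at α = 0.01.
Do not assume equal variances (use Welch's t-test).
Welch's two-sample t-test:
H₀: μ₁ = μ₂
H₁: μ₁ ≠ μ₂
s₁²/n₁ = 7.91²/17 = 3.6805,  s₂²/n₂ = 10.00²/33 = 3.0303
SE = √(s₁²/n₁ + s₂²/n₂) = √(3.6805 + 3.0303) = 2.5905
df (Welch-Satterthwaite) = (s₁²/n₁ + s₂²/n₂)² / [(s₁²/n₁)²/(n₁-1) + (s₂²/n₂)²/(n₂-1)] ≈ 39.73
t = (x̄₁ - x̄₂) / SE = (63.70 - 68.90) / 2.5905 = -5.20 / 2.5905 = -2.007
p-value = 0.0516

Since p-value > α = 0.01, we fail to reject H₀.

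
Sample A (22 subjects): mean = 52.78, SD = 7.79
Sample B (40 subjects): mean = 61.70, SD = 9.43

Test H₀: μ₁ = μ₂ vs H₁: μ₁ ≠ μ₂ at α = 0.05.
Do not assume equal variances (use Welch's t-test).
Welch's two-sample t-test:
H₀: μ₁ = μ₂
H₁: μ₁ ≠ μ₂
s₁²/n₁ = 7.79²/22 = 2.7584,  s₂²/n₂ = 9.43²/40 = 2.2231
SE = √(s₁²/n₁ + s₂²/n₂) = √(2.7584 + 2.2231) = 2.2319
df (Welch-Satterthwaite) = (s₁²/n₁ + s₂²/n₂)² / [(s₁²/n₁)²/(n₁-1) + (s₂²/n₂)²/(n₂-1)] ≈ 50.74
t = (x̄₁ - x̄₂) / SE = (52.78 - 61.70) / 2.2319 = -8.92 / 2.2319 = -3.997
p-value = 0.0002

Since p-value < α = 0.05, we reject H₀.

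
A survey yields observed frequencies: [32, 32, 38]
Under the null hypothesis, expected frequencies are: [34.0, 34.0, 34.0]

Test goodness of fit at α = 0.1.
Chi-square goodness of fit test:
H₀: observed counts match expected distribution
H₁: observed counts differ from expected distribution
df = k - 1 = 2
χ² = Σ(O - E)²/E
   = (32 - 34.0)²/34.0 + (32 - 34.0)²/34.0 + (38 - 34.0)²/34.0
   = 0.118 + 0.118 + 0.471
   = 0.71
p-value = 0.7026

Since p-value > α = 0.1, we fail to reject H₀.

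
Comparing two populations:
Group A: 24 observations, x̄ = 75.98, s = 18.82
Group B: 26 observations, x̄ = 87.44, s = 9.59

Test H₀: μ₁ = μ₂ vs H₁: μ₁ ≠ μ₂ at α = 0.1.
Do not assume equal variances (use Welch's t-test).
Welch's two-sample t-test:
H₀: μ₁ = μ₂
H₁: μ₁ ≠ μ₂
s₁²/n₁ = 18.82²/24 = 14.7580,  s₂²/n₂ = 9.59²/26 = 3.5372
SE = √(s₁²/n₁ + s₂²/n₂) = √(14.7580 + 3.5372) = 4.2773
df (Welch-Satterthwaite) = (s₁²/n₁ + s₂²/n₂)² / [(s₁²/n₁)²/(n₁-1) + (s₂²/n₂)²/(n₂-1)] ≈ 33.57
t = (x̄₁ - x̄₂) / SE = (75.98 - 87.44) / 4.2773 = -11.46 / 4.2773 = -2.679
p-value = 0.0113

Since p-value < α = 0.1, we reject H₀.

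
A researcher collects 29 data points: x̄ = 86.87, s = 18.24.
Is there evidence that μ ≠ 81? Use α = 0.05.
One-sample t-test:
H₀: μ = 81
H₁: μ ≠ 81
df = n - 1 = 28
t = (x̄ - μ₀) / (s/√n) = (86.87 - 81) / (18.24/√29) = 1.733
p-value = 0.0941

Since p-value > α = 0.05, we fail to reject H₀.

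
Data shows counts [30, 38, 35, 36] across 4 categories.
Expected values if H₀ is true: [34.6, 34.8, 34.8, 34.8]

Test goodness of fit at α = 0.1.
Chi-square goodness of fit test:
H₀: observed counts match expected distribution
H₁: observed counts differ from expected distribution
df = k - 1 = 3
χ² = Σ(O - E)²/E
   = (30 - 34.6)²/34.6 + (38 - 34.8)²/34.8 + (35 - 34.8)²/34.8 + (36 - 34.8)²/34.8
   = 0.612 + 0.294 + 0.001 + 0.041
   = 0.95
p-value = 0.8137

Since p-value > α = 0.1, we fail to reject H₀.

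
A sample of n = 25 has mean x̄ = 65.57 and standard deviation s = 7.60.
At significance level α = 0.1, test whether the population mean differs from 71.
One-sample t-test:
H₀: μ = 71
H₁: μ ≠ 71
df = n - 1 = 24
t = (x̄ - μ₀) / (s/√n) = (65.57 - 71) / (7.60/√25) = -3.572
p-value = 0.0015

Since p-value < α = 0.1, we reject H₀.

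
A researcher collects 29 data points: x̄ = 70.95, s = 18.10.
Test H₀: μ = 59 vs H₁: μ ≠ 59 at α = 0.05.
One-sample t-test:
H₀: μ = 59
H₁: μ ≠ 59
df = n - 1 = 28
t = (x̄ - μ₀) / (s/√n) = (70.95 - 59) / (18.10/√29) = 3.555
p-value = 0.0014

Since p-value < α = 0.05, we reject H₀.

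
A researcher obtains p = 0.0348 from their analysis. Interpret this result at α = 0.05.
Since p = 0.0348 < α = 0.05, reject H₀.
There is sufficient evidence to reject the null hypothesis; the result is statistically significant at the 0.05 level.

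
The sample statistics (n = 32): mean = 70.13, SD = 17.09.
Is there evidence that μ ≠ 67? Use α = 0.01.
One-sample t-test:
H₀: μ = 67
H₁: μ ≠ 67
df = n - 1 = 31
t = (x̄ - μ₀) / (s/√n) = (70.13 - 67) / (17.09/√32) = 1.036
p-value = 0.3082

Since p-value > α = 0.01, we fail to reject H₀.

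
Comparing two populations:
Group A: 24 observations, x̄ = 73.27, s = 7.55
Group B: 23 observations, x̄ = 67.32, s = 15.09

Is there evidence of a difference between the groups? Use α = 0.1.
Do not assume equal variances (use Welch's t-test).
Welch's two-sample t-test:
H₀: μ₁ = μ₂
H₁: μ₁ ≠ μ₂
s₁²/n₁ = 7.55²/24 = 2.3751,  s₂²/n₂ = 15.09²/23 = 9.9004
SE = √(s₁²/n₁ + s₂²/n₂) = √(2.3751 + 9.9004) = 3.5036
df (Welch-Satterthwaite) = (s₁²/n₁ + s₂²/n₂)² / [(s₁²/n₁)²/(n₁-1) + (s₂²/n₂)²/(n₂-1)] ≈ 32.06
t = (x̄₁ - x̄₂) / SE = (73.27 - 67.32) / 3.5036 = 5.95 / 3.5036 = 1.698
p-value = 0.0992

Since p-value < α = 0.1, we reject H₀.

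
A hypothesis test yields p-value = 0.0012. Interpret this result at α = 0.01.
Since p = 0.0012 < α = 0.01, reject H₀.
There is sufficient evidence to reject the null hypothesis; the result is statistically significant at the 0.01 level.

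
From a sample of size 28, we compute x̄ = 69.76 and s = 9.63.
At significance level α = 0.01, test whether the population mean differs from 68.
One-sample t-test:
H₀: μ = 68
H₁: μ ≠ 68
df = n - 1 = 27
t = (x̄ - μ₀) / (s/√n) = (69.76 - 68) / (9.63/√28) = 0.967
p-value = 0.3421

Since p-value > α = 0.01, we fail to reject H₀.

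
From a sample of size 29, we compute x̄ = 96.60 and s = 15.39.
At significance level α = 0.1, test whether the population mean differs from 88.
One-sample t-test:
H₀: μ = 88
H₁: μ ≠ 88
df = n - 1 = 28
t = (x̄ - μ₀) / (s/√n) = (96.60 - 88) / (15.39/√29) = 3.009
p-value = 0.0055

Since p-value < α = 0.1, we reject H₀.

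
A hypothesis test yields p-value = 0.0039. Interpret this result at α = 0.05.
Since p = 0.0039 < α = 0.05, reject H₀.
There is sufficient evidence to reject the null hypothesis; the result is statistically significant at the 0.05 level.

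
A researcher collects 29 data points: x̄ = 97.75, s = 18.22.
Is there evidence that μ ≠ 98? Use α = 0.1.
One-sample t-test:
H₀: μ = 98
H₁: μ ≠ 98
df = n - 1 = 28
t = (x̄ - μ₀) / (s/√n) = (97.75 - 98) / (18.22/√29) = -0.074
p-value = 0.9416

Since p-value > α = 0.1, we fail to reject H₀.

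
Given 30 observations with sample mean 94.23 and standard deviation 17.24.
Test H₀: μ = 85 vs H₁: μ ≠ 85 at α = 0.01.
One-sample t-test:
H₀: μ = 85
H₁: μ ≠ 85
df = n - 1 = 29
t = (x̄ - μ₀) / (s/√n) = (94.23 - 85) / (17.24/√30) = 2.932
p-value = 0.0065

Since p-value < α = 0.01, we reject H₀.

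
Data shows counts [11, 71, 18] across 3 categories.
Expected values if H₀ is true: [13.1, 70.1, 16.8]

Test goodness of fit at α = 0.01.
Chi-square goodness of fit test:
H₀: observed counts match expected distribution
H₁: observed counts differ from expected distribution
df = k - 1 = 2
χ² = Σ(O - E)²/E
   = (11 - 13.1)²/13.1 + (71 - 70.1)²/70.1 + (18 - 16.8)²/16.8
   = 0.337 + 0.012 + 0.086
   = 0.43
p-value = 0.8050

Since p-value > α = 0.01, we fail to reject H₀.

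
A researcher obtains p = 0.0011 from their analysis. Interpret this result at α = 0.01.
Since p = 0.0011 < α = 0.01, reject H₀.
There is sufficient evidence to reject the null hypothesis; the result is statistically significant at the 0.01 level.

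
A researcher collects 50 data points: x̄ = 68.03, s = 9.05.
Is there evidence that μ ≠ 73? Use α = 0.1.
One-sample t-test:
H₀: μ = 73
H₁: μ ≠ 73
df = n - 1 = 49
t = (x̄ - μ₀) / (s/√n) = (68.03 - 73) / (9.05/√50) = -3.883
p-value = 0.0003

Since p-value < α = 0.1, we reject H₀.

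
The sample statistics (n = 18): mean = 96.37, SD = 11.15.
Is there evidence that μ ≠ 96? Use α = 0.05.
One-sample t-test:
H₀: μ = 96
H₁: μ ≠ 96
df = n - 1 = 17
t = (x̄ - μ₀) / (s/√n) = (96.37 - 96) / (11.15/√18) = 0.141
p-value = 0.8897

Since p-value > α = 0.05, we fail to reject H₀.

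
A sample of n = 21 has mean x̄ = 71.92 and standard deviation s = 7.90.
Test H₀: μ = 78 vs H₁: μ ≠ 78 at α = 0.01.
One-sample t-test:
H₀: μ = 78
H₁: μ ≠ 78
df = n - 1 = 20
t = (x̄ - μ₀) / (s/√n) = (71.92 - 78) / (7.90/√21) = -3.527
p-value = 0.0021

Since p-value < α = 0.01, we reject H₀.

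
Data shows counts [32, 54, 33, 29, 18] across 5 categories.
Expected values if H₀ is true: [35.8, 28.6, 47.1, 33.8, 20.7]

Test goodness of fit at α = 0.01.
Chi-square goodness of fit test:
H₀: observed counts match expected distribution
H₁: observed counts differ from expected distribution
df = k - 1 = 4
χ² = Σ(O - E)²/E
   = (32 - 35.8)²/35.8 + (54 - 28.6)²/28.6 + (33 - 47.1)²/47.1 + (29 - 33.8)²/33.8 + (18 - 20.7)²/20.7
   = 0.403 + 22.558 + 4.221 + 0.682 + 0.352
   = 28.22
p-value < 0.0001

Since p-value < α = 0.01, we reject H₀.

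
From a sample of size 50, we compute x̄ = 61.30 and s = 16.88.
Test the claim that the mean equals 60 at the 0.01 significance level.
One-sample t-test:
H₀: μ = 60
H₁: μ ≠ 60
df = n - 1 = 49
t = (x̄ - μ₀) / (s/√n) = (61.30 - 60) / (16.88/√50) = 0.545
p-value = 0.5885

Since p-value > α = 0.01, we fail to reject H₀.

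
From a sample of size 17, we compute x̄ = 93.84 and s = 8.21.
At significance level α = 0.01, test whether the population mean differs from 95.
One-sample t-test:
H₀: μ = 95
H₁: μ ≠ 95
df = n - 1 = 16
t = (x̄ - μ₀) / (s/√n) = (93.84 - 95) / (8.21/√17) = -0.583
p-value = 0.5683

Since p-value > α = 0.01, we fail to reject H₀.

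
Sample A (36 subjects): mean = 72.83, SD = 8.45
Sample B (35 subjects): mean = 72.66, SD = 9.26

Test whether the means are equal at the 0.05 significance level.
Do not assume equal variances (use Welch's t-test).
Welch's two-sample t-test:
H₀: μ₁ = μ₂
H₁: μ₁ ≠ μ₂
s₁²/n₁ = 8.45²/36 = 1.9834,  s₂²/n₂ = 9.26²/35 = 2.4499
SE = √(s₁²/n₁ + s₂²/n₂) = √(1.9834 + 2.4499) = 2.1055
df (Welch-Satterthwaite) = (s₁²/n₁ + s₂²/n₂)² / [(s₁²/n₁)²/(n₁-1) + (s₂²/n₂)²/(n₂-1)] ≈ 68.02
t = (x̄₁ - x̄₂) / SE = (72.83 - 72.66) / 2.1055 = 0.17 / 2.1055 = 0.081
p-value = 0.9359

Since p-value > α = 0.05, we fail to reject H₀.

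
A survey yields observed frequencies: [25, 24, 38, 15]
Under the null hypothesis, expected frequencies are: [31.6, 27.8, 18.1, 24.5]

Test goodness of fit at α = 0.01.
Chi-square goodness of fit test:
H₀: observed counts match expected distribution
H₁: observed counts differ from expected distribution
df = k - 1 = 3
χ² = Σ(O - E)²/E
   = (25 - 31.6)²/31.6 + (24 - 27.8)²/27.8 + (38 - 18.1)²/18.1 + (15 - 24.5)²/24.5
   = 1.378 + 0.519 + 21.879 + 3.684
   = 27.46
p-value < 0.0001

Since p-value < α = 0.01, we reject H₀.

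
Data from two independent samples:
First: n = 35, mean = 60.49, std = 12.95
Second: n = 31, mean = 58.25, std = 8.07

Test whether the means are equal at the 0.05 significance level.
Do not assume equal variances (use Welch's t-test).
Welch's two-sample t-test:
H₀: μ₁ = μ₂
H₁: μ₁ ≠ μ₂
s₁²/n₁ = 12.95²/35 = 4.7915,  s₂²/n₂ = 8.07²/31 = 2.1008
SE = √(s₁²/n₁ + s₂²/n₂) = √(4.7915 + 2.1008) = 2.6253
df (Welch-Satterthwaite) = (s₁²/n₁ + s₂²/n₂)² / [(s₁²/n₁)²/(n₁-1) + (s₂²/n₂)²/(n₂-1)] ≈ 57.77
t = (x̄₁ - x̄₂) / SE = (60.49 - 58.25) / 2.6253 = 2.24 / 2.6253 = 0.853
p-value = 0.3971

Since p-value > α = 0.05, we fail to reject H₀.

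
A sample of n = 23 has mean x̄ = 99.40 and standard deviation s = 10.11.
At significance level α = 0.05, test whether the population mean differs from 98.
One-sample t-test:
H₀: μ = 98
H₁: μ ≠ 98
df = n - 1 = 22
t = (x̄ - μ₀) / (s/√n) = (99.40 - 98) / (10.11/√23) = 0.664
p-value = 0.5135

Since p-value > α = 0.05, we fail to reject H₀.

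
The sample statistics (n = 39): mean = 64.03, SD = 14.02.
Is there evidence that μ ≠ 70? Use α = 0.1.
One-sample t-test:
H₀: μ = 70
H₁: μ ≠ 70
df = n - 1 = 38
t = (x̄ - μ₀) / (s/√n) = (64.03 - 70) / (14.02/√39) = -2.659
p-value = 0.0114

Since p-value < α = 0.1, we reject H₀.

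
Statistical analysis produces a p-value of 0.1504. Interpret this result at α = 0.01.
Since p = 0.1504 > α = 0.01, fail to reject H₀.
There is insufficient evidence to reject the null hypothesis; the result is not statistically significant at the 0.01 level.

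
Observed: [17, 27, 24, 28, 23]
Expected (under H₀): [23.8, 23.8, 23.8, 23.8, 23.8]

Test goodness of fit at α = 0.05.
Chi-square goodness of fit test:
H₀: observed counts match expected distribution
H₁: observed counts differ from expected distribution
df = k - 1 = 4
χ² = Σ(O - E)²/E
   = (17 - 23.8)²/23.8 + (27 - 23.8)²/23.8 + (24 - 23.8)²/23.8 + (28 - 23.8)²/23.8 + (23 - 23.8)²/23.8
   = 1.943 + 0.430 + 0.002 + 0.741 + 0.027
   = 3.14
p-value = 0.5342

Since p-value > α = 0.05, we fail to reject H₀.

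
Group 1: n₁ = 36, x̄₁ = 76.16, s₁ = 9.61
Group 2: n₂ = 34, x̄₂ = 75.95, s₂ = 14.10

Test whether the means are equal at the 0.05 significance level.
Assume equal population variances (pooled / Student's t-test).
Student's two-sample t-test (equal variances):
H₀: μ₁ = μ₂
H₁: μ₁ ≠ μ₂
df = n₁ + n₂ - 2 = 68
Pooled variance s_p² = [(n₁-1)s₁² + (n₂-1)s₂²] / (n₁ + n₂ - 2) = [(35)(9.61²) + (33)(14.10²)] / 68 = 144.0155
SE = √(s_p²(1/n₁ + 1/n₂)) = √(144.0155 × (1/36 + 1/34)) = 2.8699
t = (x̄₁ - x̄₂) / SE = (76.16 - 75.95) / 2.8699 = 0.21 / 2.8699 = 0.073
p-value = 0.9419

Since p-value > α = 0.05, we fail to reject H₀.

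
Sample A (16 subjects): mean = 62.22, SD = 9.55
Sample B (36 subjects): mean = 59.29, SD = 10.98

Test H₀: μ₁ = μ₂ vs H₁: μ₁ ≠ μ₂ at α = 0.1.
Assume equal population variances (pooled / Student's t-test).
Student's two-sample t-test (equal variances):
H₀: μ₁ = μ₂
H₁: μ₁ ≠ μ₂
df = n₁ + n₂ - 2 = 50
Pooled variance s_p² = [(n₁-1)s₁² + (n₂-1)s₂²] / (n₁ + n₂ - 2) = [(15)(9.55²) + (35)(10.98²)] / 50 = 111.7530
SE = √(s_p²(1/n₁ + 1/n₂)) = √(111.7530 × (1/16 + 1/36)) = 3.1763
t = (x̄₁ - x̄₂) / SE = (62.22 - 59.29) / 3.1763 = 2.93 / 3.1763 = 0.922
p-value = 0.3607

Since p-value > α = 0.1, we fail to reject H₀.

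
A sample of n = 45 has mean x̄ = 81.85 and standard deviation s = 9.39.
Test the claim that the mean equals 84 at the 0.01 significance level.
One-sample t-test:
H₀: μ = 84
H₁: μ ≠ 84
df = n - 1 = 44
t = (x̄ - μ₀) / (s/√n) = (81.85 - 84) / (9.39/√45) = -1.536
p-value = 0.1317

Since p-value > α = 0.01, we fail to reject H₀.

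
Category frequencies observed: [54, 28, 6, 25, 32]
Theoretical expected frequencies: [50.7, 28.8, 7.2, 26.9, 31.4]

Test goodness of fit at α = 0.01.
Chi-square goodness of fit test:
H₀: observed counts match expected distribution
H₁: observed counts differ from expected distribution
df = k - 1 = 4
χ² = Σ(O - E)²/E
   = (54 - 50.7)²/50.7 + (28 - 28.8)²/28.8 + (6 - 7.2)²/7.2 + (25 - 26.9)²/26.9 + (32 - 31.4)²/31.4
   = 0.215 + 0.022 + 0.200 + 0.134 + 0.011
   = 0.58
p-value = 0.9650

Since p-value > α = 0.01, we fail to reject H₀.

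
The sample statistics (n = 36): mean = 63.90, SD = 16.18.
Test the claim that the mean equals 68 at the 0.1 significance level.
One-sample t-test:
H₀: μ = 68
H₁: μ ≠ 68
df = n - 1 = 35
t = (x̄ - μ₀) / (s/√n) = (63.90 - 68) / (16.18/√36) = -1.520
p-value = 0.1374

Since p-value > α = 0.1, we fail to reject H₀.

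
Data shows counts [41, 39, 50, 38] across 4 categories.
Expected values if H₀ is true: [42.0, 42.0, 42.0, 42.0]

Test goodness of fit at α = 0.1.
Chi-square goodness of fit test:
H₀: observed counts match expected distribution
H₁: observed counts differ from expected distribution
df = k - 1 = 3
χ² = Σ(O - E)²/E
   = (41 - 42.0)²/42.0 + (39 - 42.0)²/42.0 + (50 - 42.0)²/42.0 + (38 - 42.0)²/42.0
   = 0.024 + 0.214 + 1.524 + 0.381
   = 2.14
p-value = 0.5433

Since p-value > α = 0.1, we fail to reject H₀.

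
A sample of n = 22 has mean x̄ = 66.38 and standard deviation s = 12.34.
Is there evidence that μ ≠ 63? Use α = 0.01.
One-sample t-test:
H₀: μ = 63
H₁: μ ≠ 63
df = n - 1 = 21
t = (x̄ - μ₀) / (s/√n) = (66.38 - 63) / (12.34/√22) = 1.285
p-value = 0.2129

Since p-value > α = 0.01, we fail to reject H₀.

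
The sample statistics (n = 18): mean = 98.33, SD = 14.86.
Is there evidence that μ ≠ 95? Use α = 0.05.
One-sample t-test:
H₀: μ = 95
H₁: μ ≠ 95
df = n - 1 = 17
t = (x̄ - μ₀) / (s/√n) = (98.33 - 95) / (14.86/√18) = 0.951
p-value = 0.3551

Since p-value > α = 0.05, we fail to reject H₀.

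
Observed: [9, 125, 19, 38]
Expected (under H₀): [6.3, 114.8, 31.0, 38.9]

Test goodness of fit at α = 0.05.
Chi-square goodness of fit test:
H₀: observed counts match expected distribution
H₁: observed counts differ from expected distribution
df = k - 1 = 3
χ² = Σ(O - E)²/E
   = (9 - 6.3)²/6.3 + (125 - 114.8)²/114.8 + (19 - 31.0)²/31.0 + (38 - 38.9)²/38.9
   = 1.157 + 0.906 + 4.645 + 0.021
   = 6.73
p-value = 0.0810

Since p-value > α = 0.05, we fail to reject H₀.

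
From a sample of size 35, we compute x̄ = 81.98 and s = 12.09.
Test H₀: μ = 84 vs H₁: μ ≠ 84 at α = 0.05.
One-sample t-test:
H₀: μ = 84
H₁: μ ≠ 84
df = n - 1 = 34
t = (x̄ - μ₀) / (s/√n) = (81.98 - 84) / (12.09/√35) = -0.988
p-value = 0.3299

Since p-value > α = 0.05, we fail to reject H₀.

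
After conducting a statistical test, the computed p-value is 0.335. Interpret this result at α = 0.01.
Since p = 0.335 > α = 0.01, fail to reject H₀.
There is insufficient evidence to reject the null hypothesis; the result is not statistically significant at the 0.01 level.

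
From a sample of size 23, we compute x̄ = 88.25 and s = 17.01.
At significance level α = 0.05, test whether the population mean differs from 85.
One-sample t-test:
H₀: μ = 85
H₁: μ ≠ 85
df = n - 1 = 22
t = (x̄ - μ₀) / (s/√n) = (88.25 - 85) / (17.01/√23) = 0.916
p-value = 0.3694

Since p-value > α = 0.05, we fail to reject H₀.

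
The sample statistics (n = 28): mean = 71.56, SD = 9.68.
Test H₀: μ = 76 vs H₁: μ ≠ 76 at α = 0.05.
One-sample t-test:
H₀: μ = 76
H₁: μ ≠ 76
df = n - 1 = 27
t = (x̄ - μ₀) / (s/√n) = (71.56 - 76) / (9.68/√28) = -2.427
p-value = 0.0222

Since p-value < α = 0.05, we reject H₀.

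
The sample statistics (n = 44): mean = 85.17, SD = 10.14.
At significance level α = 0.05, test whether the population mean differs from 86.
One-sample t-test:
H₀: μ = 86
H₁: μ ≠ 86
df = n - 1 = 43
t = (x̄ - μ₀) / (s/√n) = (85.17 - 86) / (10.14/√44) = -0.543
p-value = 0.5900

Since p-value > α = 0.05, we fail to reject H₀.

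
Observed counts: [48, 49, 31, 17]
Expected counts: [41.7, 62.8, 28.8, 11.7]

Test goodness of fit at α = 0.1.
Chi-square goodness of fit test:
H₀: observed counts match expected distribution
H₁: observed counts differ from expected distribution
df = k - 1 = 3
χ² = Σ(O - E)²/E
   = (48 - 41.7)²/41.7 + (49 - 62.8)²/62.8 + (31 - 28.8)²/28.8 + (17 - 11.7)²/11.7
   = 0.952 + 3.032 + 0.168 + 2.401
   = 6.55
p-value = 0.0876

Since p-value < α = 0.1, we reject H₀.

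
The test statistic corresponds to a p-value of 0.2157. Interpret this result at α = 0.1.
Since p = 0.2157 > α = 0.1, fail to reject H₀.
There is insufficient evidence to reject the null hypothesis; the result is not statistically significant at the 0.1 level.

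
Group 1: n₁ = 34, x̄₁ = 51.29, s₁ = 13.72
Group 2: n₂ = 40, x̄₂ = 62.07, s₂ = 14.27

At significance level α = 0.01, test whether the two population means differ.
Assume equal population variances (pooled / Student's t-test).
Student's two-sample t-test (equal variances):
H₀: μ₁ = μ₂
H₁: μ₁ ≠ μ₂
df = n₁ + n₂ - 2 = 72
Pooled variance s_p² = [(n₁-1)s₁² + (n₂-1)s₂²] / (n₁ + n₂ - 2) = [(33)(13.72²) + (39)(14.27²)] / 72 = 196.5771
SE = √(s_p²(1/n₁ + 1/n₂)) = √(196.5771 × (1/34 + 1/40)) = 3.2705
t = (x̄₁ - x̄₂) / SE = (51.29 - 62.07) / 3.2705 = -10.78 / 3.2705 = -3.296
p-value = 0.0015

Since p-value < α = 0.01, we reject H₀.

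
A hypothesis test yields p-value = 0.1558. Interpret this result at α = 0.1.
Since p = 0.1558 > α = 0.1, fail to reject H₀.
There is insufficient evidence to reject the null hypothesis; the result is not statistically significant at the 0.1 level.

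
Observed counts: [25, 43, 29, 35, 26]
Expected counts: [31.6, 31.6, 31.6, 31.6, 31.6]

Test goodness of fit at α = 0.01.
Chi-square goodness of fit test:
H₀: observed counts match expected distribution
H₁: observed counts differ from expected distribution
df = k - 1 = 4
χ² = Σ(O - E)²/E
   = (25 - 31.6)²/31.6 + (43 - 31.6)²/31.6 + (29 - 31.6)²/31.6 + (35 - 31.6)²/31.6 + (26 - 31.6)²/31.6
   = 1.378 + 4.113 + 0.214 + 0.366 + 0.992
   = 7.06
p-value = 0.1326

Since p-value > α = 0.01, we fail to reject H₀.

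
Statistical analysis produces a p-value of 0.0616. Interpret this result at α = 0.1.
Since p = 0.0616 < α = 0.1, reject H₀.
There is sufficient evidence to reject the null hypothesis; the result is statistically significant at the 0.1 level.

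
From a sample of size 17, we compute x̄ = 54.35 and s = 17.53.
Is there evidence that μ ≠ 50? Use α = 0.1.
One-sample t-test:
H₀: μ = 50
H₁: μ ≠ 50
df = n - 1 = 16
t = (x̄ - μ₀) / (s/√n) = (54.35 - 50) / (17.53/√17) = 1.023
p-value = 0.3215

Since p-value > α = 0.1, we fail to reject H₀.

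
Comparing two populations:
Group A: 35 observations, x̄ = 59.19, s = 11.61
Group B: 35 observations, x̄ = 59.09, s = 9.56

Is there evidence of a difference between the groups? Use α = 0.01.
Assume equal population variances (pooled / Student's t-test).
Student's two-sample t-test (equal variances):
H₀: μ₁ = μ₂
H₁: μ₁ ≠ μ₂
df = n₁ + n₂ - 2 = 68
Pooled variance s_p² = [(n₁-1)s₁² + (n₂-1)s₂²] / (n₁ + n₂ - 2) = [(34)(11.61²) + (34)(9.56²)] / 68 = 113.0928
SE = √(s_p²(1/n₁ + 1/n₂)) = √(113.0928 × (1/35 + 1/35)) = 2.5421
t = (x̄₁ - x̄₂) / SE = (59.19 - 59.09) / 2.5421 = 0.10 / 2.5421 = 0.039
p-value = 0.9687

Since p-value > α = 0.01, we fail to reject H₀.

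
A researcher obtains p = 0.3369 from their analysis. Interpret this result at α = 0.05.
Since p = 0.3369 > α = 0.05, fail to reject H₀.
There is insufficient evidence to reject the null hypothesis; the result is not statistically significant at the 0.05 level.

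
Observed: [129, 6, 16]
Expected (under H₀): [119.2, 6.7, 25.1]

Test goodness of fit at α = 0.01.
Chi-square goodness of fit test:
H₀: observed counts match expected distribution
H₁: observed counts differ from expected distribution
df = k - 1 = 2
χ² = Σ(O - E)²/E
   = (129 - 119.2)²/119.2 + (6 - 6.7)²/6.7 + (16 - 25.1)²/25.1
   = 0.806 + 0.073 + 3.299
   = 4.18
p-value = 0.1238

Since p-value > α = 0.01, we fail to reject H₀.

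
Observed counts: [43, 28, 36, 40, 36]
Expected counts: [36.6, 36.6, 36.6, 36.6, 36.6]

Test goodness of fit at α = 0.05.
Chi-square goodness of fit test:
H₀: observed counts match expected distribution
H₁: observed counts differ from expected distribution
df = k - 1 = 4
χ² = Σ(O - E)²/E
   = (43 - 36.6)²/36.6 + (28 - 36.6)²/36.6 + (36 - 36.6)²/36.6 + (40 - 36.6)²/36.6 + (36 - 36.6)²/36.6
   = 1.119 + 2.021 + 0.010 + 0.316 + 0.010
   = 3.48
p-value = 0.4816

Since p-value > α = 0.05, we fail to reject H₀.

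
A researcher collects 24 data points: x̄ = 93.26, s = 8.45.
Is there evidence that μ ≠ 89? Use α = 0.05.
One-sample t-test:
H₀: μ = 89
H₁: μ ≠ 89
df = n - 1 = 23
t = (x̄ - μ₀) / (s/√n) = (93.26 - 89) / (8.45/√24) = 2.470
p-value = 0.0214

Since p-value < α = 0.05, we reject H₀.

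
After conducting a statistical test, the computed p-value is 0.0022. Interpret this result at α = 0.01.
Since p = 0.0022 < α = 0.01, reject H₀.
There is sufficient evidence to reject the null hypothesis; the result is statistically significant at the 0.01 level.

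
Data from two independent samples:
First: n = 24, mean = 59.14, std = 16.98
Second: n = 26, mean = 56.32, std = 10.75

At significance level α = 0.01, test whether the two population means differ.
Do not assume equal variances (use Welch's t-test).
Welch's two-sample t-test:
H₀: μ₁ = μ₂
H₁: μ₁ ≠ μ₂
s₁²/n₁ = 16.98²/24 = 12.0134,  s₂²/n₂ = 10.75²/26 = 4.4447
SE = √(s₁²/n₁ + s₂²/n₂) = √(12.0134 + 4.4447) = 4.0569
df (Welch-Satterthwaite) = (s₁²/n₁ + s₂²/n₂)² / [(s₁²/n₁)²/(n₁-1) + (s₂²/n₂)²/(n₂-1)] ≈ 38.34
t = (x̄₁ - x̄₂) / SE = (59.14 - 56.32) / 4.0569 = 2.82 / 4.0569 = 0.695
p-value = 0.4912

Since p-value > α = 0.01, we fail to reject H₀.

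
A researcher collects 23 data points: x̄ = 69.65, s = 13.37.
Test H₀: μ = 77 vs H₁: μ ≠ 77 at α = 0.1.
One-sample t-test:
H₀: μ = 77
H₁: μ ≠ 77
df = n - 1 = 22
t = (x̄ - μ₀) / (s/√n) = (69.65 - 77) / (13.37/√23) = -2.636
p-value = 0.0151

Since p-value < α = 0.1, we reject H₀.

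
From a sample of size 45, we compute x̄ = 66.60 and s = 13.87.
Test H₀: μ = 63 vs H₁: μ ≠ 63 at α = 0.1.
One-sample t-test:
H₀: μ = 63
H₁: μ ≠ 63
df = n - 1 = 44
t = (x̄ - μ₀) / (s/√n) = (66.60 - 63) / (13.87/√45) = 1.741
p-value = 0.0886

Since p-value < α = 0.1, we reject H₀.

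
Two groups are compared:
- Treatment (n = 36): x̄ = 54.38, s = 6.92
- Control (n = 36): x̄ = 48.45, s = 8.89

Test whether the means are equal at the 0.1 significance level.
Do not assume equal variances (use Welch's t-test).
Welch's two-sample t-test:
H₀: μ₁ = μ₂
H₁: μ₁ ≠ μ₂
s₁²/n₁ = 6.92²/36 = 1.3302,  s₂²/n₂ = 8.89²/36 = 2.1953
SE = √(s₁²/n₁ + s₂²/n₂) = √(1.3302 + 2.1953) = 1.8776
df (Welch-Satterthwaite) = (s₁²/n₁ + s₂²/n₂)² / [(s₁²/n₁)²/(n₁-1) + (s₂²/n₂)²/(n₂-1)] ≈ 66.02
t = (x̄₁ - x̄₂) / SE = (54.38 - 48.45) / 1.8776 = 5.93 / 1.8776 = 3.158
p-value = 0.0024

Since p-value < α = 0.1, we reject H₀.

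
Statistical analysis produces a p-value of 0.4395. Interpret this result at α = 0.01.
Since p = 0.4395 > α = 0.01, fail to reject H₀.
There is insufficient evidence to reject the null hypothesis; the result is not statistically significant at the 0.01 level.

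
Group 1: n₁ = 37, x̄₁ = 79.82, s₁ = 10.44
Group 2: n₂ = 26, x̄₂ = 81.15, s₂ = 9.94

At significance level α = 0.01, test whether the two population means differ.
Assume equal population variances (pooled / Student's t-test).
Student's two-sample t-test (equal variances):
H₀: μ₁ = μ₂
H₁: μ₁ ≠ μ₂
df = n₁ + n₂ - 2 = 61
Pooled variance s_p² = [(n₁-1)s₁² + (n₂-1)s₂²] / (n₁ + n₂ - 2) = [(36)(10.44²) + (25)(9.94²)] / 61 = 104.8174
SE = √(s_p²(1/n₁ + 1/n₂)) = √(104.8174 × (1/37 + 1/26)) = 2.6200
t = (x̄₁ - x̄₂) / SE = (79.82 - 81.15) / 2.6200 = -1.33 / 2.6200 = -0.508
p-value = 0.6135

Since p-value > α = 0.01, we fail to reject H₀.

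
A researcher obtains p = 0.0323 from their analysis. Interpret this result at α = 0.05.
Since p = 0.0323 < α = 0.05, reject H₀.
There is sufficient evidence to reject the null hypothesis; the result is statistically significant at the 0.05 level.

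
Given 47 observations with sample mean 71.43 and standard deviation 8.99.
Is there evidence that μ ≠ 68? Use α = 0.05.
One-sample t-test:
H₀: μ = 68
H₁: μ ≠ 68
df = n - 1 = 46
t = (x̄ - μ₀) / (s/√n) = (71.43 - 68) / (8.99/√47) = 2.616
p-value = 0.0120

Since p-value < α = 0.05, we reject H₀.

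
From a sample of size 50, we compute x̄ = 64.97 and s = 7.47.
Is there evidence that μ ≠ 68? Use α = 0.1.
One-sample t-test:
H₀: μ = 68
H₁: μ ≠ 68
df = n - 1 = 49
t = (x̄ - μ₀) / (s/√n) = (64.97 - 68) / (7.47/√50) = -2.868
p-value = 0.0061

Since p-value < α = 0.1, we reject H₀.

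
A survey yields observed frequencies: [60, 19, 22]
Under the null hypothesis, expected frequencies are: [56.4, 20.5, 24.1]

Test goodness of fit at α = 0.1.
Chi-square goodness of fit test:
H₀: observed counts match expected distribution
H₁: observed counts differ from expected distribution
df = k - 1 = 2
χ² = Σ(O - E)²/E
   = (60 - 56.4)²/56.4 + (19 - 20.5)²/20.5 + (22 - 24.1)²/24.1
   = 0.230 + 0.110 + 0.183
   = 0.52
p-value = 0.7701

Since p-value > α = 0.1, we fail to reject H₀.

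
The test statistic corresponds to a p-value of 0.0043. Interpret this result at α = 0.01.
Since p = 0.0043 < α = 0.01, reject H₀.
There is sufficient evidence to reject the null hypothesis; the result is statistically significant at the 0.01 level.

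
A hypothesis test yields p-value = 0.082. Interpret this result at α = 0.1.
Since p = 0.082 < α = 0.1, reject H₀.
There is sufficient evidence to reject the null hypothesis; the result is statistically significant at the 0.1 level.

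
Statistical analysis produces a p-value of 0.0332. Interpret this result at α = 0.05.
Since p = 0.0332 < α = 0.05, reject H₀.
There is sufficient evidence to reject the null hypothesis; the result is statistically significant at the 0.05 level.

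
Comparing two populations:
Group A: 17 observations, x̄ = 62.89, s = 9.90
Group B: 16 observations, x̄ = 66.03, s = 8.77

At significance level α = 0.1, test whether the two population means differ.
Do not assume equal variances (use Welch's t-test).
Welch's two-sample t-test:
H₀: μ₁ = μ₂
H₁: μ₁ ≠ μ₂
s₁²/n₁ = 9.90²/17 = 5.7653,  s₂²/n₂ = 8.77²/16 = 4.8071
SE = √(s₁²/n₁ + s₂²/n₂) = √(5.7653 + 4.8071) = 3.2515
df (Welch-Satterthwaite) = (s₁²/n₁ + s₂²/n₂)² / [(s₁²/n₁)²/(n₁-1) + (s₂²/n₂)²/(n₂-1)] ≈ 30.89
t = (x̄₁ - x̄₂) / SE = (62.89 - 66.03) / 3.2515 = -3.14 / 3.2515 = -0.966
p-value = 0.3417

Since p-value > α = 0.1, we fail to reject H₀.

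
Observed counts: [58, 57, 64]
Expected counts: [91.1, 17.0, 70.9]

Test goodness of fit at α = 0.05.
Chi-square goodness of fit test:
H₀: observed counts match expected distribution
H₁: observed counts differ from expected distribution
df = k - 1 = 2
χ² = Σ(O - E)²/E
   = (58 - 91.1)²/91.1 + (57 - 17.0)²/17.0 + (64 - 70.9)²/70.9
   = 12.026 + 94.118 + 0.672
   = 106.82
p-value < 0.0001

Since p-value < α = 0.05, we reject H₀.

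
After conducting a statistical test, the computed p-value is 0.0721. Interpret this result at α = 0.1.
Since p = 0.0721 < α = 0.1, reject H₀.
There is sufficient evidence to reject the null hypothesis; the result is statistically significant at the 0.1 level.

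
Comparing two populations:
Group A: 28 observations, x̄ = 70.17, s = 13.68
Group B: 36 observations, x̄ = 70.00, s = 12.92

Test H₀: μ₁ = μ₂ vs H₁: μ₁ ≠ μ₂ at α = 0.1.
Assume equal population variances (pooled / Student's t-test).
Student's two-sample t-test (equal variances):
H₀: μ₁ = μ₂
H₁: μ₁ ≠ μ₂
df = n₁ + n₂ - 2 = 62
Pooled variance s_p² = [(n₁-1)s₁² + (n₂-1)s₂²] / (n₁ + n₂ - 2) = [(27)(13.68²) + (35)(12.92²)] / 62 = 175.7301
SE = √(s_p²(1/n₁ + 1/n₂)) = √(175.7301 × (1/28 + 1/36)) = 3.3403
t = (x̄₁ - x̄₂) / SE = (70.17 - 70.00) / 3.3403 = 0.17 / 3.3403 = 0.051
p-value = 0.9596

Since p-value > α = 0.1, we fail to reject H₀.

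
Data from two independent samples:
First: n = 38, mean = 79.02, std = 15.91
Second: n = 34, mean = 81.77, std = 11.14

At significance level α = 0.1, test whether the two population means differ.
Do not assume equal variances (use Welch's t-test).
Welch's two-sample t-test:
H₀: μ₁ = μ₂
H₁: μ₁ ≠ μ₂
s₁²/n₁ = 15.91²/38 = 6.6613,  s₂²/n₂ = 11.14²/34 = 3.6500
SE = √(s₁²/n₁ + s₂²/n₂) = √(6.6613 + 3.6500) = 3.2111
df (Welch-Satterthwaite) = (s₁²/n₁ + s₂²/n₂)² / [(s₁²/n₁)²/(n₁-1) + (s₂²/n₂)²/(n₂-1)] ≈ 66.33
t = (x̄₁ - x̄₂) / SE = (79.02 - 81.77) / 3.2111 = -2.75 / 3.2111 = -0.856
p-value = 0.3949

Since p-value > α = 0.1, we fail to reject H₀.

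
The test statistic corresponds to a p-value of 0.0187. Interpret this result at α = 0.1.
Since p = 0.0187 < α = 0.1, reject H₀.
There is sufficient evidence to reject the null hypothesis; the result is statistically significant at the 0.1 level.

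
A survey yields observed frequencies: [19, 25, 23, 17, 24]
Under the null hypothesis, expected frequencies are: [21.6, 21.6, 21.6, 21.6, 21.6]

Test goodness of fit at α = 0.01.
Chi-square goodness of fit test:
H₀: observed counts match expected distribution
H₁: observed counts differ from expected distribution
df = k - 1 = 4
χ² = Σ(O - E)²/E
   = (19 - 21.6)²/21.6 + (25 - 21.6)²/21.6 + (23 - 21.6)²/21.6 + (17 - 21.6)²/21.6 + (24 - 21.6)²/21.6
   = 0.313 + 0.535 + 0.091 + 0.980 + 0.267
   = 2.19
p-value = 0.7017

Since p-value > α = 0.01, we fail to reject H₀.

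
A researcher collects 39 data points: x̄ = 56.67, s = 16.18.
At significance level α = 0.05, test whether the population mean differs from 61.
One-sample t-test:
H₀: μ = 61
H₁: μ ≠ 61
df = n - 1 = 38
t = (x̄ - μ₀) / (s/√n) = (56.67 - 61) / (16.18/√39) = -1.671
p-value = 0.1029

Since p-value > α = 0.05, we fail to reject H₀.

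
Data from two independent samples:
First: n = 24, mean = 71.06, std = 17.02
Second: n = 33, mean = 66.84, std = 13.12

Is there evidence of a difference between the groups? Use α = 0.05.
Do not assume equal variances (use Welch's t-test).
Welch's two-sample t-test:
H₀: μ₁ = μ₂
H₁: μ₁ ≠ μ₂
s₁²/n₁ = 17.02²/24 = 12.0700,  s₂²/n₂ = 13.12²/33 = 5.2162
SE = √(s₁²/n₁ + s₂²/n₂) = √(12.0700 + 5.2162) = 4.1577
df (Welch-Satterthwaite) = (s₁²/n₁ + s₂²/n₂)² / [(s₁²/n₁)²/(n₁-1) + (s₂²/n₂)²/(n₂-1)] ≈ 41.59
t = (x̄₁ - x̄₂) / SE = (71.06 - 66.84) / 4.1577 = 4.22 / 4.1577 = 1.015
p-value = 0.3160

Since p-value > α = 0.05, we fail to reject H₀.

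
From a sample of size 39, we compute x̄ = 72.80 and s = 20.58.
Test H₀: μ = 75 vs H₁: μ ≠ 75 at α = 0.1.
One-sample t-test:
H₀: μ = 75
H₁: μ ≠ 75
df = n - 1 = 38
t = (x̄ - μ₀) / (s/√n) = (72.80 - 75) / (20.58/√39) = -0.668
p-value = 0.5084

Since p-value > α = 0.1, we fail to reject H₀.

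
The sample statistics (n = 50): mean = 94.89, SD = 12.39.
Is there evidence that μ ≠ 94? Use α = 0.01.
One-sample t-test:
H₀: μ = 94
H₁: μ ≠ 94
df = n - 1 = 49
t = (x̄ - μ₀) / (s/√n) = (94.89 - 94) / (12.39/√50) = 0.508
p-value = 0.6138

Since p-value > α = 0.01, we fail to reject H₀.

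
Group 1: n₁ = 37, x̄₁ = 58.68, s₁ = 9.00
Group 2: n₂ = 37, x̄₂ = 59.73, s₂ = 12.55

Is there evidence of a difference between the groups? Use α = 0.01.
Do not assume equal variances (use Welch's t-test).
Welch's two-sample t-test:
H₀: μ₁ = μ₂
H₁: μ₁ ≠ μ₂
s₁²/n₁ = 9.00²/37 = 2.1892,  s₂²/n₂ = 12.55²/37 = 4.2568
SE = √(s₁²/n₁ + s₂²/n₂) = √(2.1892 + 4.2568) = 2.5389
df (Welch-Satterthwaite) = (s₁²/n₁ + s₂²/n₂)² / [(s₁²/n₁)²/(n₁-1) + (s₂²/n₂)²/(n₂-1)] ≈ 65.28
t = (x̄₁ - x̄₂) / SE = (58.68 - 59.73) / 2.5389 = -1.05 / 2.5389 = -0.414
p-value = 0.6805

Since p-value > α = 0.01, we fail to reject H₀.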